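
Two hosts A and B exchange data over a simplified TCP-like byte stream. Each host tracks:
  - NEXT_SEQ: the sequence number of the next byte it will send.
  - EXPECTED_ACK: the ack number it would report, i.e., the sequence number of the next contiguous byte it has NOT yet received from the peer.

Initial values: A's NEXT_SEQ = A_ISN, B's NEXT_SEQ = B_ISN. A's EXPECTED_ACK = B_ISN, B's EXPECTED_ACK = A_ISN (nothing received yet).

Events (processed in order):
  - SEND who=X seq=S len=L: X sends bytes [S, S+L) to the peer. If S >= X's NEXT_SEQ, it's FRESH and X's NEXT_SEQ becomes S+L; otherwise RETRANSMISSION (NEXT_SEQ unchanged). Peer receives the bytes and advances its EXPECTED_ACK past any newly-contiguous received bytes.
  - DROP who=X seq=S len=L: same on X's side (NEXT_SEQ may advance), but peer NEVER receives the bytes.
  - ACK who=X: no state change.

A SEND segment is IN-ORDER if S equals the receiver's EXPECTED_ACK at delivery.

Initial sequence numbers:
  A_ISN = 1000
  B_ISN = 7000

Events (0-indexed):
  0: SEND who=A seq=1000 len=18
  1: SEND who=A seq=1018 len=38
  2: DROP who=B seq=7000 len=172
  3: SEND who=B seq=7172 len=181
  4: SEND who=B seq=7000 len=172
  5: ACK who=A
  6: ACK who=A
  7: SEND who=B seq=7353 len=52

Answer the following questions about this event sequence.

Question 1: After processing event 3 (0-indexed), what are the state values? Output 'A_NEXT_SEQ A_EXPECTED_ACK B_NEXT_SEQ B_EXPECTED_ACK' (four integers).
After event 0: A_seq=1018 A_ack=7000 B_seq=7000 B_ack=1018
After event 1: A_seq=1056 A_ack=7000 B_seq=7000 B_ack=1056
After event 2: A_seq=1056 A_ack=7000 B_seq=7172 B_ack=1056
After event 3: A_seq=1056 A_ack=7000 B_seq=7353 B_ack=1056

1056 7000 7353 1056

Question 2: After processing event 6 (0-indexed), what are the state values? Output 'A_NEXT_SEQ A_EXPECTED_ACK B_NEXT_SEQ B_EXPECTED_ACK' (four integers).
After event 0: A_seq=1018 A_ack=7000 B_seq=7000 B_ack=1018
After event 1: A_seq=1056 A_ack=7000 B_seq=7000 B_ack=1056
After event 2: A_seq=1056 A_ack=7000 B_seq=7172 B_ack=1056
After event 3: A_seq=1056 A_ack=7000 B_seq=7353 B_ack=1056
After event 4: A_seq=1056 A_ack=7353 B_seq=7353 B_ack=1056
After event 5: A_seq=1056 A_ack=7353 B_seq=7353 B_ack=1056
After event 6: A_seq=1056 A_ack=7353 B_seq=7353 B_ack=1056

1056 7353 7353 1056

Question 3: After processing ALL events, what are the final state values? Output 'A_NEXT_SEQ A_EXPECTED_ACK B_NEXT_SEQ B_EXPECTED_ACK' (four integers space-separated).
After event 0: A_seq=1018 A_ack=7000 B_seq=7000 B_ack=1018
After event 1: A_seq=1056 A_ack=7000 B_seq=7000 B_ack=1056
After event 2: A_seq=1056 A_ack=7000 B_seq=7172 B_ack=1056
After event 3: A_seq=1056 A_ack=7000 B_seq=7353 B_ack=1056
After event 4: A_seq=1056 A_ack=7353 B_seq=7353 B_ack=1056
After event 5: A_seq=1056 A_ack=7353 B_seq=7353 B_ack=1056
After event 6: A_seq=1056 A_ack=7353 B_seq=7353 B_ack=1056
After event 7: A_seq=1056 A_ack=7405 B_seq=7405 B_ack=1056

Answer: 1056 7405 7405 1056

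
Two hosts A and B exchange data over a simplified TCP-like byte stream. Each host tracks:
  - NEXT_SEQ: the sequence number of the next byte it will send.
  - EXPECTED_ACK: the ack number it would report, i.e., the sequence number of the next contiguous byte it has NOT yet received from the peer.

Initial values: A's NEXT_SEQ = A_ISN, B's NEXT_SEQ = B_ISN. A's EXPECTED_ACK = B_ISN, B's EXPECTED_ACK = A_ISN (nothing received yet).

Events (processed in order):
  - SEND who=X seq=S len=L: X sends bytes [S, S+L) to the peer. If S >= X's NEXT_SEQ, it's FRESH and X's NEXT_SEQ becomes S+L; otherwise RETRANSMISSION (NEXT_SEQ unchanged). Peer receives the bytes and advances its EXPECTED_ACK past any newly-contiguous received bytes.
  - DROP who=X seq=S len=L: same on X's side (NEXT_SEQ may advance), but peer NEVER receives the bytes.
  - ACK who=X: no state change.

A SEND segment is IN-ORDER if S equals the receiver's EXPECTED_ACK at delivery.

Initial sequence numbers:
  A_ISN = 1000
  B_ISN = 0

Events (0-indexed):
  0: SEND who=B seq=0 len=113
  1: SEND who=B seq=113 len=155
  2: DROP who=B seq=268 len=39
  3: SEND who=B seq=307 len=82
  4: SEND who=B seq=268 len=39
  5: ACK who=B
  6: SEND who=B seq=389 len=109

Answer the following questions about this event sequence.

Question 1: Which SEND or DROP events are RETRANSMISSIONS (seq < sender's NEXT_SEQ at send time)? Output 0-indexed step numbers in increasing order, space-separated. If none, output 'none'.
Step 0: SEND seq=0 -> fresh
Step 1: SEND seq=113 -> fresh
Step 2: DROP seq=268 -> fresh
Step 3: SEND seq=307 -> fresh
Step 4: SEND seq=268 -> retransmit
Step 6: SEND seq=389 -> fresh

Answer: 4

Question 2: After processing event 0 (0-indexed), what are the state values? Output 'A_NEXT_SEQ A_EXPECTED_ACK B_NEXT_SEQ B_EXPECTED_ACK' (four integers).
After event 0: A_seq=1000 A_ack=113 B_seq=113 B_ack=1000

1000 113 113 1000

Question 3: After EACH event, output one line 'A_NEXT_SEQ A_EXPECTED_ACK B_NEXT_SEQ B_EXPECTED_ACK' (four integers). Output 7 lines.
1000 113 113 1000
1000 268 268 1000
1000 268 307 1000
1000 268 389 1000
1000 389 389 1000
1000 389 389 1000
1000 498 498 1000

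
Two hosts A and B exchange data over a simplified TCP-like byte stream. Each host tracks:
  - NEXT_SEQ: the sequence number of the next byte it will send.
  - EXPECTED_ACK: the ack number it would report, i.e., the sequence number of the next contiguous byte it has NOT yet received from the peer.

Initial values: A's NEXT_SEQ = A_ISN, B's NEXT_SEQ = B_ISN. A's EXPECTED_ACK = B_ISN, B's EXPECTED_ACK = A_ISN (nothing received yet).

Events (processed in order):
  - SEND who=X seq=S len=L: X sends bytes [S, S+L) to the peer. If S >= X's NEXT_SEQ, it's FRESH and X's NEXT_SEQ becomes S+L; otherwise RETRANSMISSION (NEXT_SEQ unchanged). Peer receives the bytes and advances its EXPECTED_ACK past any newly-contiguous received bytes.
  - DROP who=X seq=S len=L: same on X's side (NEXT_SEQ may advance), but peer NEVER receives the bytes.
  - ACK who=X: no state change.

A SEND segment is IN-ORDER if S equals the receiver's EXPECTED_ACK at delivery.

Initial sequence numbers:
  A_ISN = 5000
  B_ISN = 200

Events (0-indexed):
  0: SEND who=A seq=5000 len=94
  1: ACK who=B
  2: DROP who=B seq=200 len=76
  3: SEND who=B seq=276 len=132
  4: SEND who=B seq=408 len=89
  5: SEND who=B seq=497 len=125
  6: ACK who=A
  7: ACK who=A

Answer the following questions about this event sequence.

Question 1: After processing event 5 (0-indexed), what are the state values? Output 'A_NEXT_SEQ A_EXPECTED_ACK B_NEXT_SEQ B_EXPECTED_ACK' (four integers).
After event 0: A_seq=5094 A_ack=200 B_seq=200 B_ack=5094
After event 1: A_seq=5094 A_ack=200 B_seq=200 B_ack=5094
After event 2: A_seq=5094 A_ack=200 B_seq=276 B_ack=5094
After event 3: A_seq=5094 A_ack=200 B_seq=408 B_ack=5094
After event 4: A_seq=5094 A_ack=200 B_seq=497 B_ack=5094
After event 5: A_seq=5094 A_ack=200 B_seq=622 B_ack=5094

5094 200 622 5094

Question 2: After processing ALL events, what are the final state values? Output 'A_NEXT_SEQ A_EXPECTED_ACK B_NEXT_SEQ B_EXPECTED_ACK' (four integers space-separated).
Answer: 5094 200 622 5094

Derivation:
After event 0: A_seq=5094 A_ack=200 B_seq=200 B_ack=5094
After event 1: A_seq=5094 A_ack=200 B_seq=200 B_ack=5094
After event 2: A_seq=5094 A_ack=200 B_seq=276 B_ack=5094
After event 3: A_seq=5094 A_ack=200 B_seq=408 B_ack=5094
After event 4: A_seq=5094 A_ack=200 B_seq=497 B_ack=5094
After event 5: A_seq=5094 A_ack=200 B_seq=622 B_ack=5094
After event 6: A_seq=5094 A_ack=200 B_seq=622 B_ack=5094
After event 7: A_seq=5094 A_ack=200 B_seq=622 B_ack=5094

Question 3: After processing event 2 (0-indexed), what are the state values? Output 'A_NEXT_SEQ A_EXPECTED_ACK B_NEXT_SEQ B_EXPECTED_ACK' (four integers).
After event 0: A_seq=5094 A_ack=200 B_seq=200 B_ack=5094
After event 1: A_seq=5094 A_ack=200 B_seq=200 B_ack=5094
After event 2: A_seq=5094 A_ack=200 B_seq=276 B_ack=5094

5094 200 276 5094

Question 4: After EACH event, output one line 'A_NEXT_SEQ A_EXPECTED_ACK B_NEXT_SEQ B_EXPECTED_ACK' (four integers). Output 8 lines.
5094 200 200 5094
5094 200 200 5094
5094 200 276 5094
5094 200 408 5094
5094 200 497 5094
5094 200 622 5094
5094 200 622 5094
5094 200 622 5094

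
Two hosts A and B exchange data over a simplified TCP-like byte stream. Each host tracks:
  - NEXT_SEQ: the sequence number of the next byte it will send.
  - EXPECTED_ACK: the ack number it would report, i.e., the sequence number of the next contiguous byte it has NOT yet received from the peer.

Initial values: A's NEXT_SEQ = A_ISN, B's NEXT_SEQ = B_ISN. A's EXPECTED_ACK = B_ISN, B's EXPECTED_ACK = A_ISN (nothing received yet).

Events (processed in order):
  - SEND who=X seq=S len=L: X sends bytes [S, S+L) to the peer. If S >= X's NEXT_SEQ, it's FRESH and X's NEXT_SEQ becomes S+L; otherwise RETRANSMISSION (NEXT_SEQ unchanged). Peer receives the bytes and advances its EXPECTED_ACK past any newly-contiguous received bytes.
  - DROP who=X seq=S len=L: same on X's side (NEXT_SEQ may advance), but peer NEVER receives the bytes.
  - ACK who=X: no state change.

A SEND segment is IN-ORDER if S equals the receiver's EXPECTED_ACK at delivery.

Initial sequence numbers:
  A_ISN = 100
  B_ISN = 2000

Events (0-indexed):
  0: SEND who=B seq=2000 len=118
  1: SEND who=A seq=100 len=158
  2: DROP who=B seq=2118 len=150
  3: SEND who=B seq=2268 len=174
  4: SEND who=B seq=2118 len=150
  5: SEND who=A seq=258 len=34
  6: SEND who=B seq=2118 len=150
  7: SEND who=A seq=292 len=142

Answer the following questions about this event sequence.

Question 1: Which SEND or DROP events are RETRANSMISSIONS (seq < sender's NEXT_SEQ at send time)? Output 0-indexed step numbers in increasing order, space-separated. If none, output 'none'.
Step 0: SEND seq=2000 -> fresh
Step 1: SEND seq=100 -> fresh
Step 2: DROP seq=2118 -> fresh
Step 3: SEND seq=2268 -> fresh
Step 4: SEND seq=2118 -> retransmit
Step 5: SEND seq=258 -> fresh
Step 6: SEND seq=2118 -> retransmit
Step 7: SEND seq=292 -> fresh

Answer: 4 6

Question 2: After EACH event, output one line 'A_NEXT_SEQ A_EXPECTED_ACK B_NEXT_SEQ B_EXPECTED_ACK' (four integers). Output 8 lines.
100 2118 2118 100
258 2118 2118 258
258 2118 2268 258
258 2118 2442 258
258 2442 2442 258
292 2442 2442 292
292 2442 2442 292
434 2442 2442 434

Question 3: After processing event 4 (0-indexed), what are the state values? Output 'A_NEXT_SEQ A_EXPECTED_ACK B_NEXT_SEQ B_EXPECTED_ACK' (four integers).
After event 0: A_seq=100 A_ack=2118 B_seq=2118 B_ack=100
After event 1: A_seq=258 A_ack=2118 B_seq=2118 B_ack=258
After event 2: A_seq=258 A_ack=2118 B_seq=2268 B_ack=258
After event 3: A_seq=258 A_ack=2118 B_seq=2442 B_ack=258
After event 4: A_seq=258 A_ack=2442 B_seq=2442 B_ack=258

258 2442 2442 258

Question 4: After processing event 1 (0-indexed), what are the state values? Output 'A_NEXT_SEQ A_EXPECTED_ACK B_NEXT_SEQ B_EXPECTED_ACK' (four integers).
After event 0: A_seq=100 A_ack=2118 B_seq=2118 B_ack=100
After event 1: A_seq=258 A_ack=2118 B_seq=2118 B_ack=258

258 2118 2118 258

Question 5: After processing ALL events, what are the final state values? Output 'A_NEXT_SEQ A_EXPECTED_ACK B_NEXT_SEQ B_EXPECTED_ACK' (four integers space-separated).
Answer: 434 2442 2442 434

Derivation:
After event 0: A_seq=100 A_ack=2118 B_seq=2118 B_ack=100
After event 1: A_seq=258 A_ack=2118 B_seq=2118 B_ack=258
After event 2: A_seq=258 A_ack=2118 B_seq=2268 B_ack=258
After event 3: A_seq=258 A_ack=2118 B_seq=2442 B_ack=258
After event 4: A_seq=258 A_ack=2442 B_seq=2442 B_ack=258
After event 5: A_seq=292 A_ack=2442 B_seq=2442 B_ack=292
After event 6: A_seq=292 A_ack=2442 B_seq=2442 B_ack=292
After event 7: A_seq=434 A_ack=2442 B_seq=2442 B_ack=434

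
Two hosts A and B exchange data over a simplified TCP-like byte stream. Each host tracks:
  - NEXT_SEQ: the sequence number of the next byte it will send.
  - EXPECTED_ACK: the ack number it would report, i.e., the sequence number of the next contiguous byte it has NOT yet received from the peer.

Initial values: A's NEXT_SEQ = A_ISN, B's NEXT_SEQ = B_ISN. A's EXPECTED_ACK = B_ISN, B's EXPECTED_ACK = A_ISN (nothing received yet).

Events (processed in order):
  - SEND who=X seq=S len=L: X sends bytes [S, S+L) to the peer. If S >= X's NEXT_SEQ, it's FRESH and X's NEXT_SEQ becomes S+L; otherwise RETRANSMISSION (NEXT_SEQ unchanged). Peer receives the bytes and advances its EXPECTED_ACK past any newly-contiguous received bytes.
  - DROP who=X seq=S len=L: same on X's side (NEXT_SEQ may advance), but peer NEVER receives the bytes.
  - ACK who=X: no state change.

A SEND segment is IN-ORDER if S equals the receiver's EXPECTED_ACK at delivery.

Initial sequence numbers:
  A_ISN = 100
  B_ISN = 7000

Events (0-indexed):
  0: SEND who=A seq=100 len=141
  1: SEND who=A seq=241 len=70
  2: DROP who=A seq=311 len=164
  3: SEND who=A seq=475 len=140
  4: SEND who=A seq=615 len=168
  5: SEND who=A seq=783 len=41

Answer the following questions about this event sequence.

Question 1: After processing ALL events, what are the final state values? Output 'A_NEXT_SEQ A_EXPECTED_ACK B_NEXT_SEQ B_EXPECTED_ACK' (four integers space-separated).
After event 0: A_seq=241 A_ack=7000 B_seq=7000 B_ack=241
After event 1: A_seq=311 A_ack=7000 B_seq=7000 B_ack=311
After event 2: A_seq=475 A_ack=7000 B_seq=7000 B_ack=311
After event 3: A_seq=615 A_ack=7000 B_seq=7000 B_ack=311
After event 4: A_seq=783 A_ack=7000 B_seq=7000 B_ack=311
After event 5: A_seq=824 A_ack=7000 B_seq=7000 B_ack=311

Answer: 824 7000 7000 311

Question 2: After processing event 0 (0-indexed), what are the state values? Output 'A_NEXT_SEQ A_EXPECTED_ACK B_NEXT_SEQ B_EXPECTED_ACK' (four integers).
After event 0: A_seq=241 A_ack=7000 B_seq=7000 B_ack=241

241 7000 7000 241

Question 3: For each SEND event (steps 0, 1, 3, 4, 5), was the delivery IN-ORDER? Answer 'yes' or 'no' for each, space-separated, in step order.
Answer: yes yes no no no

Derivation:
Step 0: SEND seq=100 -> in-order
Step 1: SEND seq=241 -> in-order
Step 3: SEND seq=475 -> out-of-order
Step 4: SEND seq=615 -> out-of-order
Step 5: SEND seq=783 -> out-of-order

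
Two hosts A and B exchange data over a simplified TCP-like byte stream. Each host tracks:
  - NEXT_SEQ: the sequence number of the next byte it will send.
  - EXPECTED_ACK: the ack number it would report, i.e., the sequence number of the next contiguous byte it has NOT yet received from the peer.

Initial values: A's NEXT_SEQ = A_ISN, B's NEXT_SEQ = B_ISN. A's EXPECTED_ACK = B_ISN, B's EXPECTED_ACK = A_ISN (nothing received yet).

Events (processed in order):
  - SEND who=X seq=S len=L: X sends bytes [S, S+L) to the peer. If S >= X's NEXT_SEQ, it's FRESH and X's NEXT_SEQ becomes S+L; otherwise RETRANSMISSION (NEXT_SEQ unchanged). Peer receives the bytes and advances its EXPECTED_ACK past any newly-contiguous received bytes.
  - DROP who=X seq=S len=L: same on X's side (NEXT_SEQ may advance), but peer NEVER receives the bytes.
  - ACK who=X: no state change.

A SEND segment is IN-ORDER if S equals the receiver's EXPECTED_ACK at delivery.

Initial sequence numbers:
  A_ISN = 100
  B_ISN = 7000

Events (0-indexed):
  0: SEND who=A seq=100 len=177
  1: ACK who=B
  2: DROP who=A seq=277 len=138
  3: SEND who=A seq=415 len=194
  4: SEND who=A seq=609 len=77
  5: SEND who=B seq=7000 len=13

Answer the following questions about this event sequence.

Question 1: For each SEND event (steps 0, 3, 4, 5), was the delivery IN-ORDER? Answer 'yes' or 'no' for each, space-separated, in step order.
Answer: yes no no yes

Derivation:
Step 0: SEND seq=100 -> in-order
Step 3: SEND seq=415 -> out-of-order
Step 4: SEND seq=609 -> out-of-order
Step 5: SEND seq=7000 -> in-order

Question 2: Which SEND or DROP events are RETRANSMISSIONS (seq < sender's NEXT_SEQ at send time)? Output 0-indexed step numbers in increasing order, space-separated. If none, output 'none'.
Step 0: SEND seq=100 -> fresh
Step 2: DROP seq=277 -> fresh
Step 3: SEND seq=415 -> fresh
Step 4: SEND seq=609 -> fresh
Step 5: SEND seq=7000 -> fresh

Answer: none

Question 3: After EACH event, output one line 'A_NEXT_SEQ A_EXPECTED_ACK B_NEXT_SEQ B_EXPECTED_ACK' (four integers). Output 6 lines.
277 7000 7000 277
277 7000 7000 277
415 7000 7000 277
609 7000 7000 277
686 7000 7000 277
686 7013 7013 277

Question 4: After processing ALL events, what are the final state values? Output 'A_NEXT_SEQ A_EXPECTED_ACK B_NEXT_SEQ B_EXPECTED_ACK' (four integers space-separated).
After event 0: A_seq=277 A_ack=7000 B_seq=7000 B_ack=277
After event 1: A_seq=277 A_ack=7000 B_seq=7000 B_ack=277
After event 2: A_seq=415 A_ack=7000 B_seq=7000 B_ack=277
After event 3: A_seq=609 A_ack=7000 B_seq=7000 B_ack=277
After event 4: A_seq=686 A_ack=7000 B_seq=7000 B_ack=277
After event 5: A_seq=686 A_ack=7013 B_seq=7013 B_ack=277

Answer: 686 7013 7013 277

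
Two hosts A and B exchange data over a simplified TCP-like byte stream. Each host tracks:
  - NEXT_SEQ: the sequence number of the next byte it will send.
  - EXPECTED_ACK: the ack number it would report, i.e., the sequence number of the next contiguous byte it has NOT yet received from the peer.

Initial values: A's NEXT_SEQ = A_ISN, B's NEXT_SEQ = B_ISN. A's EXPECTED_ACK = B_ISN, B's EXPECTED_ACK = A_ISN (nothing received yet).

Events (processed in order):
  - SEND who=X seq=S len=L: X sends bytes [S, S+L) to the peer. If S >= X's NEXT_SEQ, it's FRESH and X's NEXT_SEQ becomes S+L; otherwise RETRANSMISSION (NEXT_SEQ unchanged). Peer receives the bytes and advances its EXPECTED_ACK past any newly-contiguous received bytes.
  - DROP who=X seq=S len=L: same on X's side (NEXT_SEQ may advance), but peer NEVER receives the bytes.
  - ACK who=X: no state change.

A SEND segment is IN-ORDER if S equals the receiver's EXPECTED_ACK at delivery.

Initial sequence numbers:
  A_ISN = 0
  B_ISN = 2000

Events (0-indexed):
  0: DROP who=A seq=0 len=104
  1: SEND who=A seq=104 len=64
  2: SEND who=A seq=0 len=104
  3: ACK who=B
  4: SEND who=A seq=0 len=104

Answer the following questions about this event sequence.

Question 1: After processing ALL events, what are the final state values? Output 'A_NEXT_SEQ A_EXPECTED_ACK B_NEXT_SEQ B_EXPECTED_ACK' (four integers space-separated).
After event 0: A_seq=104 A_ack=2000 B_seq=2000 B_ack=0
After event 1: A_seq=168 A_ack=2000 B_seq=2000 B_ack=0
After event 2: A_seq=168 A_ack=2000 B_seq=2000 B_ack=168
After event 3: A_seq=168 A_ack=2000 B_seq=2000 B_ack=168
After event 4: A_seq=168 A_ack=2000 B_seq=2000 B_ack=168

Answer: 168 2000 2000 168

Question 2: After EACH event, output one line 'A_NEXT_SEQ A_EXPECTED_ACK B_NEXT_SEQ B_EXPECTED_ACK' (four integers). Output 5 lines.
104 2000 2000 0
168 2000 2000 0
168 2000 2000 168
168 2000 2000 168
168 2000 2000 168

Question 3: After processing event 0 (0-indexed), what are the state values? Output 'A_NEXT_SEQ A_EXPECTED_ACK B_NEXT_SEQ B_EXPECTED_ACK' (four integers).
After event 0: A_seq=104 A_ack=2000 B_seq=2000 B_ack=0

104 2000 2000 0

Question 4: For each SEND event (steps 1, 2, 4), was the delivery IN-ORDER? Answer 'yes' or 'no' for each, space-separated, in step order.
Step 1: SEND seq=104 -> out-of-order
Step 2: SEND seq=0 -> in-order
Step 4: SEND seq=0 -> out-of-order

Answer: no yes no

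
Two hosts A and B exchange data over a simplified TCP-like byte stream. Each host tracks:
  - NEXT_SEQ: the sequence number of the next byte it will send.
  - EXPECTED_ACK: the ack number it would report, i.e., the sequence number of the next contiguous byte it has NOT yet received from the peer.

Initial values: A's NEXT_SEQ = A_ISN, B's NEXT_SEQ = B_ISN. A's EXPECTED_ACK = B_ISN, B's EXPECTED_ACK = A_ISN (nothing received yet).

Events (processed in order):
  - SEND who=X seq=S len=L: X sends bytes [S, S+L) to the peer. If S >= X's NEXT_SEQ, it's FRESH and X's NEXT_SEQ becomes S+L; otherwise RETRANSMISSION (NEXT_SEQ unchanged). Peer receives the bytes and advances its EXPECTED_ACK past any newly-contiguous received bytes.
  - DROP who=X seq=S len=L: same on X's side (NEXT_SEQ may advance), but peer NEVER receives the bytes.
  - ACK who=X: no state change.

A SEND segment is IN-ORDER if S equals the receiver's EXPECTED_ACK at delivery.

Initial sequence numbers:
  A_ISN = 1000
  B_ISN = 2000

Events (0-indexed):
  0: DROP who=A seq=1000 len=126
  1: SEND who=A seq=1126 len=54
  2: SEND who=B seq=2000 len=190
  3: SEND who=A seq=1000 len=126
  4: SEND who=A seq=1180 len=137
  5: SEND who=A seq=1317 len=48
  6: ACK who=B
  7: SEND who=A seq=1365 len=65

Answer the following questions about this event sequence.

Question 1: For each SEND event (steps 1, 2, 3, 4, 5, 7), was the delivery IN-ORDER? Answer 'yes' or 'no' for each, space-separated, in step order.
Step 1: SEND seq=1126 -> out-of-order
Step 2: SEND seq=2000 -> in-order
Step 3: SEND seq=1000 -> in-order
Step 4: SEND seq=1180 -> in-order
Step 5: SEND seq=1317 -> in-order
Step 7: SEND seq=1365 -> in-order

Answer: no yes yes yes yes yes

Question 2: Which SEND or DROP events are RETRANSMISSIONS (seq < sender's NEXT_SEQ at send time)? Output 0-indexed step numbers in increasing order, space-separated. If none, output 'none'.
Step 0: DROP seq=1000 -> fresh
Step 1: SEND seq=1126 -> fresh
Step 2: SEND seq=2000 -> fresh
Step 3: SEND seq=1000 -> retransmit
Step 4: SEND seq=1180 -> fresh
Step 5: SEND seq=1317 -> fresh
Step 7: SEND seq=1365 -> fresh

Answer: 3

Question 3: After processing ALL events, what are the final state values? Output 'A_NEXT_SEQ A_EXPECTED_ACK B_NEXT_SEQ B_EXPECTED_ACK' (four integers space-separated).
Answer: 1430 2190 2190 1430

Derivation:
After event 0: A_seq=1126 A_ack=2000 B_seq=2000 B_ack=1000
After event 1: A_seq=1180 A_ack=2000 B_seq=2000 B_ack=1000
After event 2: A_seq=1180 A_ack=2190 B_seq=2190 B_ack=1000
After event 3: A_seq=1180 A_ack=2190 B_seq=2190 B_ack=1180
After event 4: A_seq=1317 A_ack=2190 B_seq=2190 B_ack=1317
After event 5: A_seq=1365 A_ack=2190 B_seq=2190 B_ack=1365
After event 6: A_seq=1365 A_ack=2190 B_seq=2190 B_ack=1365
After event 7: A_seq=1430 A_ack=2190 B_seq=2190 B_ack=1430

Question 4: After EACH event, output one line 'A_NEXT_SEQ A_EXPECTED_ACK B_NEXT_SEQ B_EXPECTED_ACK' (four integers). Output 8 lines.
1126 2000 2000 1000
1180 2000 2000 1000
1180 2190 2190 1000
1180 2190 2190 1180
1317 2190 2190 1317
1365 2190 2190 1365
1365 2190 2190 1365
1430 2190 2190 1430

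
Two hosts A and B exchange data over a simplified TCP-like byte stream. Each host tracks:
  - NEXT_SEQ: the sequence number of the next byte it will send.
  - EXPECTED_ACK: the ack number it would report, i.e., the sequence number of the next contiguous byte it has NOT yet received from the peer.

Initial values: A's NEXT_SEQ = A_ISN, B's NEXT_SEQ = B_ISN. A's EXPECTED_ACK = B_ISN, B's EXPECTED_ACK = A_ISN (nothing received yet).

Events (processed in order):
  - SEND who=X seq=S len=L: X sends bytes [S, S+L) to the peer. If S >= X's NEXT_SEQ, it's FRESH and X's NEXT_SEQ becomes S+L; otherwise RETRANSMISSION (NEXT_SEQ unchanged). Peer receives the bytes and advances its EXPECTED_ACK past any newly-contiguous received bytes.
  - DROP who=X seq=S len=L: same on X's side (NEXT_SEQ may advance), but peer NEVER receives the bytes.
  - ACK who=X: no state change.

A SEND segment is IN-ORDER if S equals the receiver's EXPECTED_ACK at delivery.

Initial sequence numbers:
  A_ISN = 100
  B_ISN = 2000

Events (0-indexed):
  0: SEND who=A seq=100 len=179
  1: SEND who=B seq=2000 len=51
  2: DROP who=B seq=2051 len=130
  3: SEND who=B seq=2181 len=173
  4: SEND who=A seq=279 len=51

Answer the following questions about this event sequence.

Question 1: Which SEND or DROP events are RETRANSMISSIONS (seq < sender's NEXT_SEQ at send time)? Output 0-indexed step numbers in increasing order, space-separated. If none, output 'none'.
Answer: none

Derivation:
Step 0: SEND seq=100 -> fresh
Step 1: SEND seq=2000 -> fresh
Step 2: DROP seq=2051 -> fresh
Step 3: SEND seq=2181 -> fresh
Step 4: SEND seq=279 -> fresh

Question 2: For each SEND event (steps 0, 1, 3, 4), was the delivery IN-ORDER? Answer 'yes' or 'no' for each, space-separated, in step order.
Step 0: SEND seq=100 -> in-order
Step 1: SEND seq=2000 -> in-order
Step 3: SEND seq=2181 -> out-of-order
Step 4: SEND seq=279 -> in-order

Answer: yes yes no yes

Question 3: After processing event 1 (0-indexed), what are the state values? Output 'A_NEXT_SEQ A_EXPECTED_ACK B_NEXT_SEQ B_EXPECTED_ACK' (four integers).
After event 0: A_seq=279 A_ack=2000 B_seq=2000 B_ack=279
After event 1: A_seq=279 A_ack=2051 B_seq=2051 B_ack=279

279 2051 2051 279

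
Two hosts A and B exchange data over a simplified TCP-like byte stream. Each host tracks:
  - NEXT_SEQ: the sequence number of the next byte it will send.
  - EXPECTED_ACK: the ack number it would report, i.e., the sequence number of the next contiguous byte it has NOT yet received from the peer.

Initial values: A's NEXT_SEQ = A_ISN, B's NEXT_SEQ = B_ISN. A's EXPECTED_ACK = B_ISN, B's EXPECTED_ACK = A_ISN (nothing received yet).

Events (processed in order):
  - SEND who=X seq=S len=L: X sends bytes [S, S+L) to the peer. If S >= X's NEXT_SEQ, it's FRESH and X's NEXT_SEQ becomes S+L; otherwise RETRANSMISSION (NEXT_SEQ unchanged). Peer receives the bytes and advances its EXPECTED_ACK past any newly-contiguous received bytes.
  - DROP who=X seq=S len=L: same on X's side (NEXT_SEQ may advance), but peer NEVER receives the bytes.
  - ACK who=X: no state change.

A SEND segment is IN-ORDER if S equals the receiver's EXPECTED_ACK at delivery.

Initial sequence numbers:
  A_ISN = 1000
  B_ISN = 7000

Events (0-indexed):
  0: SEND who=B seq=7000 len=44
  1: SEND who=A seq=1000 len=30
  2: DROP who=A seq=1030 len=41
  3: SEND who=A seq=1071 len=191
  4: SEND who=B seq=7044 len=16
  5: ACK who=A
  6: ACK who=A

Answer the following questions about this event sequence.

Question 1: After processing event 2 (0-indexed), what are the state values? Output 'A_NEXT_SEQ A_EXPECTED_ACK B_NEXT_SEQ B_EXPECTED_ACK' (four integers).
After event 0: A_seq=1000 A_ack=7044 B_seq=7044 B_ack=1000
After event 1: A_seq=1030 A_ack=7044 B_seq=7044 B_ack=1030
After event 2: A_seq=1071 A_ack=7044 B_seq=7044 B_ack=1030

1071 7044 7044 1030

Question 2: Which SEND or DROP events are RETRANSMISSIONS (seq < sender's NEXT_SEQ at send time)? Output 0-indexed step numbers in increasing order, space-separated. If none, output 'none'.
Answer: none

Derivation:
Step 0: SEND seq=7000 -> fresh
Step 1: SEND seq=1000 -> fresh
Step 2: DROP seq=1030 -> fresh
Step 3: SEND seq=1071 -> fresh
Step 4: SEND seq=7044 -> fresh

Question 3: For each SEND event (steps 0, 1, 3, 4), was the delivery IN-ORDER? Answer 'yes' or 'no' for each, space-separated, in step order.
Answer: yes yes no yes

Derivation:
Step 0: SEND seq=7000 -> in-order
Step 1: SEND seq=1000 -> in-order
Step 3: SEND seq=1071 -> out-of-order
Step 4: SEND seq=7044 -> in-order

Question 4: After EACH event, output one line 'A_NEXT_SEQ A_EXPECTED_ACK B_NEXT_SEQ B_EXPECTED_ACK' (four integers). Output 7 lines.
1000 7044 7044 1000
1030 7044 7044 1030
1071 7044 7044 1030
1262 7044 7044 1030
1262 7060 7060 1030
1262 7060 7060 1030
1262 7060 7060 1030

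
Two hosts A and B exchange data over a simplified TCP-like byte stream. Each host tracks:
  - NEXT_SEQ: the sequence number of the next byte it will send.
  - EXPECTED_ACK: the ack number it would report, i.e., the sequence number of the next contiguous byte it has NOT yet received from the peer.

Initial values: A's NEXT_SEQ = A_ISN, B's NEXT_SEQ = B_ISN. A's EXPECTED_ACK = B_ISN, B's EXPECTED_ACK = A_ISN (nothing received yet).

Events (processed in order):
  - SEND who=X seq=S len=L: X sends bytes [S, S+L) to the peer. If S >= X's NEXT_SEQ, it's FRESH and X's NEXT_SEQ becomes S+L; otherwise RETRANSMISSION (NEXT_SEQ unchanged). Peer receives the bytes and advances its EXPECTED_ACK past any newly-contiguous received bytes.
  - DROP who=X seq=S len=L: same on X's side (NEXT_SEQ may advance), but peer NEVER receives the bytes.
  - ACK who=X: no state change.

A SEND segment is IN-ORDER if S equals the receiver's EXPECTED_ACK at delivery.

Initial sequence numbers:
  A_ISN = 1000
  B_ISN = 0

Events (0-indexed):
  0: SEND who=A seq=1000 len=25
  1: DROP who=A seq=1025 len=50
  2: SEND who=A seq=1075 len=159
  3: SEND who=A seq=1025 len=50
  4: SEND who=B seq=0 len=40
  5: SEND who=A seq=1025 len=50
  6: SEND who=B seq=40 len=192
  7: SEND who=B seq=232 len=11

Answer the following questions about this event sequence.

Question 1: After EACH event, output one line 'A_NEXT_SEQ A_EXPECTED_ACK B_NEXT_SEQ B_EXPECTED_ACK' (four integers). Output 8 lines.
1025 0 0 1025
1075 0 0 1025
1234 0 0 1025
1234 0 0 1234
1234 40 40 1234
1234 40 40 1234
1234 232 232 1234
1234 243 243 1234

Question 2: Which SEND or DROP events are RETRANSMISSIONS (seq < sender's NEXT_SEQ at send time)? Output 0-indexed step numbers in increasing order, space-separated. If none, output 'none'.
Step 0: SEND seq=1000 -> fresh
Step 1: DROP seq=1025 -> fresh
Step 2: SEND seq=1075 -> fresh
Step 3: SEND seq=1025 -> retransmit
Step 4: SEND seq=0 -> fresh
Step 5: SEND seq=1025 -> retransmit
Step 6: SEND seq=40 -> fresh
Step 7: SEND seq=232 -> fresh

Answer: 3 5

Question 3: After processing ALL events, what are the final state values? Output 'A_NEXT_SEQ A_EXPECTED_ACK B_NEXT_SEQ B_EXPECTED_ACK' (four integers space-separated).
After event 0: A_seq=1025 A_ack=0 B_seq=0 B_ack=1025
After event 1: A_seq=1075 A_ack=0 B_seq=0 B_ack=1025
After event 2: A_seq=1234 A_ack=0 B_seq=0 B_ack=1025
After event 3: A_seq=1234 A_ack=0 B_seq=0 B_ack=1234
After event 4: A_seq=1234 A_ack=40 B_seq=40 B_ack=1234
After event 5: A_seq=1234 A_ack=40 B_seq=40 B_ack=1234
After event 6: A_seq=1234 A_ack=232 B_seq=232 B_ack=1234
After event 7: A_seq=1234 A_ack=243 B_seq=243 B_ack=1234

Answer: 1234 243 243 1234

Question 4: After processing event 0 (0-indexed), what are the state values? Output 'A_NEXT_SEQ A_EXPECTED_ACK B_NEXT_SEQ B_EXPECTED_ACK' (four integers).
After event 0: A_seq=1025 A_ack=0 B_seq=0 B_ack=1025

1025 0 0 1025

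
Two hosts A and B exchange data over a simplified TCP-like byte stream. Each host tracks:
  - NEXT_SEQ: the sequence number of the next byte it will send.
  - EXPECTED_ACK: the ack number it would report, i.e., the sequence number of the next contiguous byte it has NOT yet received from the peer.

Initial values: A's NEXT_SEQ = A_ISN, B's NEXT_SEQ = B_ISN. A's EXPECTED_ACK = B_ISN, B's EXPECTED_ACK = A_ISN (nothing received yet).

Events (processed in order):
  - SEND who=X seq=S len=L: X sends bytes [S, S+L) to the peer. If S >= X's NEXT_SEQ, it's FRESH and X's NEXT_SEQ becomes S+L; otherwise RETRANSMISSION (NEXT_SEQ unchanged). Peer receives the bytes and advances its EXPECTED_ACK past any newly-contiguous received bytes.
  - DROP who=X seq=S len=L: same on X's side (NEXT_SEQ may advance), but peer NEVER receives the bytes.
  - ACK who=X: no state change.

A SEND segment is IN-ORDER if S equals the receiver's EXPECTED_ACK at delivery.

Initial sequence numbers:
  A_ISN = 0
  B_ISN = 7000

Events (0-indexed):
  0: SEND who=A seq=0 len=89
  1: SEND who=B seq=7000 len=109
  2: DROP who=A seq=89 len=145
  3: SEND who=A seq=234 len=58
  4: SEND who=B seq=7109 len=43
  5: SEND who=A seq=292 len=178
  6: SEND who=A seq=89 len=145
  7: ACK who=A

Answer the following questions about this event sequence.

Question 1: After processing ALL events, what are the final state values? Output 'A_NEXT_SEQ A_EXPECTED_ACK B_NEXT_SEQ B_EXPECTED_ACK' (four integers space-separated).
After event 0: A_seq=89 A_ack=7000 B_seq=7000 B_ack=89
After event 1: A_seq=89 A_ack=7109 B_seq=7109 B_ack=89
After event 2: A_seq=234 A_ack=7109 B_seq=7109 B_ack=89
After event 3: A_seq=292 A_ack=7109 B_seq=7109 B_ack=89
After event 4: A_seq=292 A_ack=7152 B_seq=7152 B_ack=89
After event 5: A_seq=470 A_ack=7152 B_seq=7152 B_ack=89
After event 6: A_seq=470 A_ack=7152 B_seq=7152 B_ack=470
After event 7: A_seq=470 A_ack=7152 B_seq=7152 B_ack=470

Answer: 470 7152 7152 470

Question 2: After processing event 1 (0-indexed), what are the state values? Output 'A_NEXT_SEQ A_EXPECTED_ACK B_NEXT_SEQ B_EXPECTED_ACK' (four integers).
After event 0: A_seq=89 A_ack=7000 B_seq=7000 B_ack=89
After event 1: A_seq=89 A_ack=7109 B_seq=7109 B_ack=89

89 7109 7109 89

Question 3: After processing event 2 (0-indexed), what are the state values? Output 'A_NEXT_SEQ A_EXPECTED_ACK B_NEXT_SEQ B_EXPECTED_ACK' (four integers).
After event 0: A_seq=89 A_ack=7000 B_seq=7000 B_ack=89
After event 1: A_seq=89 A_ack=7109 B_seq=7109 B_ack=89
After event 2: A_seq=234 A_ack=7109 B_seq=7109 B_ack=89

234 7109 7109 89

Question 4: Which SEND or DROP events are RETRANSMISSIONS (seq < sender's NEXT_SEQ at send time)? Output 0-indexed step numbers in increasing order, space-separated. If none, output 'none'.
Step 0: SEND seq=0 -> fresh
Step 1: SEND seq=7000 -> fresh
Step 2: DROP seq=89 -> fresh
Step 3: SEND seq=234 -> fresh
Step 4: SEND seq=7109 -> fresh
Step 5: SEND seq=292 -> fresh
Step 6: SEND seq=89 -> retransmit

Answer: 6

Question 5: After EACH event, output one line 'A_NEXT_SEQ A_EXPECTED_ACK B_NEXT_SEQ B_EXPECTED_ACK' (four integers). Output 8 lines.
89 7000 7000 89
89 7109 7109 89
234 7109 7109 89
292 7109 7109 89
292 7152 7152 89
470 7152 7152 89
470 7152 7152 470
470 7152 7152 470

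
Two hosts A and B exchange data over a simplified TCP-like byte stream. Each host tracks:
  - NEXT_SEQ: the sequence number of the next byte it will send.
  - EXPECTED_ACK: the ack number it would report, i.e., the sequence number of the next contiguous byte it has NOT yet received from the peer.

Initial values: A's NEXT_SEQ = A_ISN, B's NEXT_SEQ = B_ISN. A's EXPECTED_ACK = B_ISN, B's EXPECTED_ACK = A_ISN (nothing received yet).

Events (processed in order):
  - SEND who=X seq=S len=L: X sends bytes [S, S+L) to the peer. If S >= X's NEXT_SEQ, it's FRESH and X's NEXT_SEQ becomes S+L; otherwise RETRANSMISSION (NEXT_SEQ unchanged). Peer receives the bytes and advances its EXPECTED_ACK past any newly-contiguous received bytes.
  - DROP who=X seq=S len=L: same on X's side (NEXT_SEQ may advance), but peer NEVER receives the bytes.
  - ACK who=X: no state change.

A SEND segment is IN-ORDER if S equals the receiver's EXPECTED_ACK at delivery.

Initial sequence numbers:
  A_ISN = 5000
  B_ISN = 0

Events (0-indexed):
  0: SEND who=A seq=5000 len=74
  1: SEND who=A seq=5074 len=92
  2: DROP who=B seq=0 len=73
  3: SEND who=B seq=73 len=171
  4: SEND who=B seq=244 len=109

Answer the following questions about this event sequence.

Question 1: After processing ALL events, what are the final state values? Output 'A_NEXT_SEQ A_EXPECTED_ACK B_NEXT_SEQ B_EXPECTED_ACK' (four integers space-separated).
After event 0: A_seq=5074 A_ack=0 B_seq=0 B_ack=5074
After event 1: A_seq=5166 A_ack=0 B_seq=0 B_ack=5166
After event 2: A_seq=5166 A_ack=0 B_seq=73 B_ack=5166
After event 3: A_seq=5166 A_ack=0 B_seq=244 B_ack=5166
After event 4: A_seq=5166 A_ack=0 B_seq=353 B_ack=5166

Answer: 5166 0 353 5166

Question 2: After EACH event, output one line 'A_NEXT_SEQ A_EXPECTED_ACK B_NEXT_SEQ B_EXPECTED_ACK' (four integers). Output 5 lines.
5074 0 0 5074
5166 0 0 5166
5166 0 73 5166
5166 0 244 5166
5166 0 353 5166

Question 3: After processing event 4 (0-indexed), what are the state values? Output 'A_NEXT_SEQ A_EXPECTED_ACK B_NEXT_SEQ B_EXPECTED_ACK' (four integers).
After event 0: A_seq=5074 A_ack=0 B_seq=0 B_ack=5074
After event 1: A_seq=5166 A_ack=0 B_seq=0 B_ack=5166
After event 2: A_seq=5166 A_ack=0 B_seq=73 B_ack=5166
After event 3: A_seq=5166 A_ack=0 B_seq=244 B_ack=5166
After event 4: A_seq=5166 A_ack=0 B_seq=353 B_ack=5166

5166 0 353 5166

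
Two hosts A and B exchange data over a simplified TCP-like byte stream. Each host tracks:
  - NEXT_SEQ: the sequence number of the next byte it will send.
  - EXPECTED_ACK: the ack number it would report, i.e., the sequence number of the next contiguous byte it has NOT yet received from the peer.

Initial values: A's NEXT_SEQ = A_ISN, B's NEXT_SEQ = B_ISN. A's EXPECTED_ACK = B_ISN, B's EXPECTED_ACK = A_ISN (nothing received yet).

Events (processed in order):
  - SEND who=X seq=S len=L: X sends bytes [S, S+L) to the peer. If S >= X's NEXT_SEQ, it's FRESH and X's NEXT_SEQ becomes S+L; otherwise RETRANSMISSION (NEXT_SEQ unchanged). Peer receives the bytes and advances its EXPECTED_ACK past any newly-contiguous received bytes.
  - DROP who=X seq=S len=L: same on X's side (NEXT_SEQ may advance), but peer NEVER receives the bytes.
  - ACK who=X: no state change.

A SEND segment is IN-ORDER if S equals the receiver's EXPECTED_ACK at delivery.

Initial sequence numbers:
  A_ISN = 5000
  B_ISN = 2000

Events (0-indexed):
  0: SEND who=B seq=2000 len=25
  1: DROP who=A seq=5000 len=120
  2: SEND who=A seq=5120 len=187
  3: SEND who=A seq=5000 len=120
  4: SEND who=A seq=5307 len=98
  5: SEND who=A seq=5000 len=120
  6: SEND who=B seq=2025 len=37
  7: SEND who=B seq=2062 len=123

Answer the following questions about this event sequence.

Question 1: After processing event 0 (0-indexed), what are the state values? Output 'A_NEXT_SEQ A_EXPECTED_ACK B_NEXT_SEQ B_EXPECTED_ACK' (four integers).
After event 0: A_seq=5000 A_ack=2025 B_seq=2025 B_ack=5000

5000 2025 2025 5000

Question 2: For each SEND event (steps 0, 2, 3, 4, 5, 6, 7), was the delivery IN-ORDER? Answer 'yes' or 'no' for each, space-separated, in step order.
Answer: yes no yes yes no yes yes

Derivation:
Step 0: SEND seq=2000 -> in-order
Step 2: SEND seq=5120 -> out-of-order
Step 3: SEND seq=5000 -> in-order
Step 4: SEND seq=5307 -> in-order
Step 5: SEND seq=5000 -> out-of-order
Step 6: SEND seq=2025 -> in-order
Step 7: SEND seq=2062 -> in-order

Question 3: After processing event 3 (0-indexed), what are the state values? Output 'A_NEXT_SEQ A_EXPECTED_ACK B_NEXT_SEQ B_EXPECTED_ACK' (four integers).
After event 0: A_seq=5000 A_ack=2025 B_seq=2025 B_ack=5000
After event 1: A_seq=5120 A_ack=2025 B_seq=2025 B_ack=5000
After event 2: A_seq=5307 A_ack=2025 B_seq=2025 B_ack=5000
After event 3: A_seq=5307 A_ack=2025 B_seq=2025 B_ack=5307

5307 2025 2025 5307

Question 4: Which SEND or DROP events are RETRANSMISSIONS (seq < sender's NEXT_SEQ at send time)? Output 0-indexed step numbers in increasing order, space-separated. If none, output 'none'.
Answer: 3 5

Derivation:
Step 0: SEND seq=2000 -> fresh
Step 1: DROP seq=5000 -> fresh
Step 2: SEND seq=5120 -> fresh
Step 3: SEND seq=5000 -> retransmit
Step 4: SEND seq=5307 -> fresh
Step 5: SEND seq=5000 -> retransmit
Step 6: SEND seq=2025 -> fresh
Step 7: SEND seq=2062 -> fresh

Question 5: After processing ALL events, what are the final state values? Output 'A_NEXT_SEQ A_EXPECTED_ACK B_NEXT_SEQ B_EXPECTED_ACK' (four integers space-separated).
Answer: 5405 2185 2185 5405

Derivation:
After event 0: A_seq=5000 A_ack=2025 B_seq=2025 B_ack=5000
After event 1: A_seq=5120 A_ack=2025 B_seq=2025 B_ack=5000
After event 2: A_seq=5307 A_ack=2025 B_seq=2025 B_ack=5000
After event 3: A_seq=5307 A_ack=2025 B_seq=2025 B_ack=5307
After event 4: A_seq=5405 A_ack=2025 B_seq=2025 B_ack=5405
After event 5: A_seq=5405 A_ack=2025 B_seq=2025 B_ack=5405
After event 6: A_seq=5405 A_ack=2062 B_seq=2062 B_ack=5405
After event 7: A_seq=5405 A_ack=2185 B_seq=2185 B_ack=5405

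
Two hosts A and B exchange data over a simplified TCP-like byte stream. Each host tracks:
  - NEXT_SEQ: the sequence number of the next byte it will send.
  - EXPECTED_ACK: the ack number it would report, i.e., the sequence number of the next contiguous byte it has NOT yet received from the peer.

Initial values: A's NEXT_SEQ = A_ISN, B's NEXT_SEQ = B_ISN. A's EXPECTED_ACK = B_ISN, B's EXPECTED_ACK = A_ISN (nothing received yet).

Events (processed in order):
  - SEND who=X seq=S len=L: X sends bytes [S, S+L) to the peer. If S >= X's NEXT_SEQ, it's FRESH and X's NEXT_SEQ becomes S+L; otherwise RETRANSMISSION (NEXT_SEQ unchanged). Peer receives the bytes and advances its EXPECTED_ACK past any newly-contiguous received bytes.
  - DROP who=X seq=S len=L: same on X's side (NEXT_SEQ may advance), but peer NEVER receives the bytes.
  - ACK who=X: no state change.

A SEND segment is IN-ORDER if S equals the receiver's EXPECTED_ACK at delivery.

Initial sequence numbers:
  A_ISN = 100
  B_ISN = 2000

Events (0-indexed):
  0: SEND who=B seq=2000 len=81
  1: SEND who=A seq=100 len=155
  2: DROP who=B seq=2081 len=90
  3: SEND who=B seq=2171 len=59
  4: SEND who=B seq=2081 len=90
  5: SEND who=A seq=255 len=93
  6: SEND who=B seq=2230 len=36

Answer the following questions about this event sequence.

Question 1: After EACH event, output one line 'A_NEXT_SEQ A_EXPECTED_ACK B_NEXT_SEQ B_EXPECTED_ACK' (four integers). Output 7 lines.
100 2081 2081 100
255 2081 2081 255
255 2081 2171 255
255 2081 2230 255
255 2230 2230 255
348 2230 2230 348
348 2266 2266 348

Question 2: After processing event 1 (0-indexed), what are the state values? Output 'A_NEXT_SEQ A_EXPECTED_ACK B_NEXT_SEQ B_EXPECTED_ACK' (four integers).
After event 0: A_seq=100 A_ack=2081 B_seq=2081 B_ack=100
After event 1: A_seq=255 A_ack=2081 B_seq=2081 B_ack=255

255 2081 2081 255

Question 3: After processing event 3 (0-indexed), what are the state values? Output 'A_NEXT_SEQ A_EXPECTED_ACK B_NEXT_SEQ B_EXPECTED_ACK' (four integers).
After event 0: A_seq=100 A_ack=2081 B_seq=2081 B_ack=100
After event 1: A_seq=255 A_ack=2081 B_seq=2081 B_ack=255
After event 2: A_seq=255 A_ack=2081 B_seq=2171 B_ack=255
After event 3: A_seq=255 A_ack=2081 B_seq=2230 B_ack=255

255 2081 2230 255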